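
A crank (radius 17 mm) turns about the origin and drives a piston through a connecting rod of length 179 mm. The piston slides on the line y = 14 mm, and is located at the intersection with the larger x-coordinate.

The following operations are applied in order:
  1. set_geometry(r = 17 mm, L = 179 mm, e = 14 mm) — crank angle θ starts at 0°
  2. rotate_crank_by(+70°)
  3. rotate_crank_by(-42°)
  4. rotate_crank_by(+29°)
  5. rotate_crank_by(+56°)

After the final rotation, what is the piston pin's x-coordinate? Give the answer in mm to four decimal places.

172.3500

set_geometry: r = 17 mm, L = 179 mm, e = 14 mm; θ ← 0°
rotate_crank_by(+70°): θ ← 0° +70° = 70°
rotate_crank_by(-42°): θ ← 70° -42° = 28°
rotate_crank_by(+29°): θ ← 28° +29° = 57°
rotate_crank_by(+56°): θ ← 57° +56° = 113°
crank pin P = (r cos θ, r sin θ) = (-6.642429, 15.648583)
h = r sin θ − e = 15.648583 − 14 = 1.648583
x = r cos θ + √(L² − h²) = -6.642429 + √(32041.0 − 2.7178) = -6.642429 + 178.992408 = 172.349979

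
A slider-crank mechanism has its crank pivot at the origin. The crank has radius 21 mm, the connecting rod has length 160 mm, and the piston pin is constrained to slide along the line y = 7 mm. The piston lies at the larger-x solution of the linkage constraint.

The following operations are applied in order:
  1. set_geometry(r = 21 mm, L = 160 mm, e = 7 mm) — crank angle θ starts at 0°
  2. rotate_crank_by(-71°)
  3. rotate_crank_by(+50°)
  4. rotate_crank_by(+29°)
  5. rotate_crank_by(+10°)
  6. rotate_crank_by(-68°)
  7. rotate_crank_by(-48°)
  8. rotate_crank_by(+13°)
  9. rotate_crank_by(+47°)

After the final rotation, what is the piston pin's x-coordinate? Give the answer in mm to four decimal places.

175.3022

set_geometry: r = 21 mm, L = 160 mm, e = 7 mm; θ ← 0°
rotate_crank_by(-71°): θ ← 0° -71° = -71°
rotate_crank_by(+50°): θ ← -71° +50° = -21°
rotate_crank_by(+29°): θ ← -21° +29° = 8°
rotate_crank_by(+10°): θ ← 8° +10° = 18°
rotate_crank_by(-68°): θ ← 18° -68° = -50°
rotate_crank_by(-48°): θ ← -50° -48° = -98°
rotate_crank_by(+13°): θ ← -98° +13° = -85°
rotate_crank_by(+47°): θ ← -85° +47° = -38°
crank pin P = (r cos θ, r sin θ) = (16.548226, -12.928891)
h = r sin θ − e = -12.928891 − 7 = -19.928891
x = r cos θ + √(L² − h²) = 16.548226 + √(25600.0 − 397.1607) = 16.548226 + 158.754021 = 175.302247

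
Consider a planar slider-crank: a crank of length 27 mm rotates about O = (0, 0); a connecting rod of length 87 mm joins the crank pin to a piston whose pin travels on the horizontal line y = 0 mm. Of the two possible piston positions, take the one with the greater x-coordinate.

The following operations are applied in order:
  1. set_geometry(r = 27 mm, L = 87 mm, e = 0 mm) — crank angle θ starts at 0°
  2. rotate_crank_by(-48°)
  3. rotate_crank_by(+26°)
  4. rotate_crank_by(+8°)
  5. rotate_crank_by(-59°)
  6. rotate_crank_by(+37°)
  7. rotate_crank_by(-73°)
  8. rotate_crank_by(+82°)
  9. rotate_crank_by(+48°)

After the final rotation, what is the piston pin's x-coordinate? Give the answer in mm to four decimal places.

set_geometry: r = 27 mm, L = 87 mm, e = 0 mm; θ ← 0°
rotate_crank_by(-48°): θ ← 0° -48° = -48°
rotate_crank_by(+26°): θ ← -48° +26° = -22°
rotate_crank_by(+8°): θ ← -22° +8° = -14°
rotate_crank_by(-59°): θ ← -14° -59° = -73°
rotate_crank_by(+37°): θ ← -73° +37° = -36°
rotate_crank_by(-73°): θ ← -36° -73° = -109°
rotate_crank_by(+82°): θ ← -109° +82° = -27°
rotate_crank_by(+48°): θ ← -27° +48° = 21°
crank pin P = (r cos θ, r sin θ) = (25.206672, 9.675935)
h = r sin θ − e = 9.675935 − 0 = 9.675935
x = r cos θ + √(L² − h²) = 25.206672 + √(7569.0 − 93.6237) = 25.206672 + 86.460258 = 111.666930

111.6669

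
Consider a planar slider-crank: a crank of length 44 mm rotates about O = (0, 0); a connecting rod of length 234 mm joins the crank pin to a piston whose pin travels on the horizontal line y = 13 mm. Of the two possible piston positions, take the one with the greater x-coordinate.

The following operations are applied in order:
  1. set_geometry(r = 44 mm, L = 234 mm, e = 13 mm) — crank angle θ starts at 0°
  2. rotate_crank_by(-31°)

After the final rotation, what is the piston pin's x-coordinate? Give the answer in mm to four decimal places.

268.9820

set_geometry: r = 44 mm, L = 234 mm, e = 13 mm; θ ← 0°
rotate_crank_by(-31°): θ ← 0° -31° = -31°
crank pin P = (r cos θ, r sin θ) = (37.715361, -22.661675)
h = r sin θ − e = -22.661675 − 13 = -35.661675
x = r cos θ + √(L² − h²) = 37.715361 + √(54756.0 − 1271.7551) = 37.715361 + 231.266610 = 268.981971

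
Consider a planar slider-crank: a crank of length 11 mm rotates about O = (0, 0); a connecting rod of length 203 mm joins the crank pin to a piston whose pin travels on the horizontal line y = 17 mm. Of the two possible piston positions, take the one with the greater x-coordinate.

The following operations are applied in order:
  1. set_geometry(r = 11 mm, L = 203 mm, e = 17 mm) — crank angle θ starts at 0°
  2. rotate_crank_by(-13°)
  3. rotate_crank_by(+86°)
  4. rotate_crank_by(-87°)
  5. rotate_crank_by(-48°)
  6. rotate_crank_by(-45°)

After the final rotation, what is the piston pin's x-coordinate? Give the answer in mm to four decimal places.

set_geometry: r = 11 mm, L = 203 mm, e = 17 mm; θ ← 0°
rotate_crank_by(-13°): θ ← 0° -13° = -13°
rotate_crank_by(+86°): θ ← -13° +86° = 73°
rotate_crank_by(-87°): θ ← 73° -87° = -14°
rotate_crank_by(-48°): θ ← -14° -48° = -62°
rotate_crank_by(-45°): θ ← -62° -45° = -107°
crank pin P = (r cos θ, r sin θ) = (-3.216089, -10.519352)
h = r sin θ − e = -10.519352 − 17 = -27.519352
x = r cos θ + √(L² − h²) = -3.216089 + √(41209.0 − 757.3148) = -3.216089 + 201.126043 = 197.909954

197.9100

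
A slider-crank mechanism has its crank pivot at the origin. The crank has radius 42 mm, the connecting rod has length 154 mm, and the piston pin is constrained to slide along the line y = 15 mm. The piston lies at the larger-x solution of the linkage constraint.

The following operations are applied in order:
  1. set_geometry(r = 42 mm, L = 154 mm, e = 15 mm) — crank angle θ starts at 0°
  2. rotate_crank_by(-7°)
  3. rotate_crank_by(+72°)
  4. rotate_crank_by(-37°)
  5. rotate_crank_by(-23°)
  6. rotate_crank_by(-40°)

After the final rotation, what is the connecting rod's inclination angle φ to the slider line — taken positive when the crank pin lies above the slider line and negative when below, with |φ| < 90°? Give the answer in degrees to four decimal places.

-14.7044

set_geometry: r = 42 mm, L = 154 mm, e = 15 mm; θ ← 0°
rotate_crank_by(-7°): θ ← 0° -7° = -7°
rotate_crank_by(+72°): θ ← -7° +72° = 65°
rotate_crank_by(-37°): θ ← 65° -37° = 28°
rotate_crank_by(-23°): θ ← 28° -23° = 5°
rotate_crank_by(-40°): θ ← 5° -40° = -35°
crank pin P = (r cos θ, r sin θ) = (34.404386, -24.090210)
h = r sin θ − e = -24.090210 − 15 = -39.090210
sin φ = h / L = -39.090210 / 154 = -0.25383253
φ = arcsin(-0.25383253) = -14.704418°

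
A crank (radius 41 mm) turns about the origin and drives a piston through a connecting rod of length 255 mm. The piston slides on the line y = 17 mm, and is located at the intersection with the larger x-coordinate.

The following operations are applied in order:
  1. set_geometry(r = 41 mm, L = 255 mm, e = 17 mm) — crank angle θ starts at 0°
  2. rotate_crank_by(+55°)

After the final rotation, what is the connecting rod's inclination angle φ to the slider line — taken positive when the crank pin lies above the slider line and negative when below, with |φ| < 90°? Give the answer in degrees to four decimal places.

set_geometry: r = 41 mm, L = 255 mm, e = 17 mm; θ ← 0°
rotate_crank_by(+55°): θ ← 0° +55° = 55°
crank pin P = (r cos θ, r sin θ) = (23.516634, 33.585234)
h = r sin θ − e = 33.585234 − 17 = 16.585234
sin φ = h / L = 16.585234 / 255 = 0.06504013
φ = arcsin(0.06504013) = 3.729157°

3.7292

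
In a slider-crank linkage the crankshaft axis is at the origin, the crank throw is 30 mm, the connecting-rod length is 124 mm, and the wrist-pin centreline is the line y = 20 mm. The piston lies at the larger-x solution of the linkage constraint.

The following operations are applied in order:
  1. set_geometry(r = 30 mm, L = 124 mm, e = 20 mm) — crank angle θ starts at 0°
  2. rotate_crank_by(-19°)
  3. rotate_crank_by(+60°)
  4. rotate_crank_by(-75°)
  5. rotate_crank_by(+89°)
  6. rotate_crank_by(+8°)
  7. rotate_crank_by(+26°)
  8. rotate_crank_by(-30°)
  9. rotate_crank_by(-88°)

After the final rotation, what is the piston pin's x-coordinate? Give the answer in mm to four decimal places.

set_geometry: r = 30 mm, L = 124 mm, e = 20 mm; θ ← 0°
rotate_crank_by(-19°): θ ← 0° -19° = -19°
rotate_crank_by(+60°): θ ← -19° +60° = 41°
rotate_crank_by(-75°): θ ← 41° -75° = -34°
rotate_crank_by(+89°): θ ← -34° +89° = 55°
rotate_crank_by(+8°): θ ← 55° +8° = 63°
rotate_crank_by(+26°): θ ← 63° +26° = 89°
rotate_crank_by(-30°): θ ← 89° -30° = 59°
rotate_crank_by(-88°): θ ← 59° -88° = -29°
crank pin P = (r cos θ, r sin θ) = (26.238591, -14.544289)
h = r sin θ − e = -14.544289 − 20 = -34.544289
x = r cos θ + √(L² − h²) = 26.238591 + √(15376.0 − 1193.3079) = 26.238591 + 119.091109 = 145.329700

145.3297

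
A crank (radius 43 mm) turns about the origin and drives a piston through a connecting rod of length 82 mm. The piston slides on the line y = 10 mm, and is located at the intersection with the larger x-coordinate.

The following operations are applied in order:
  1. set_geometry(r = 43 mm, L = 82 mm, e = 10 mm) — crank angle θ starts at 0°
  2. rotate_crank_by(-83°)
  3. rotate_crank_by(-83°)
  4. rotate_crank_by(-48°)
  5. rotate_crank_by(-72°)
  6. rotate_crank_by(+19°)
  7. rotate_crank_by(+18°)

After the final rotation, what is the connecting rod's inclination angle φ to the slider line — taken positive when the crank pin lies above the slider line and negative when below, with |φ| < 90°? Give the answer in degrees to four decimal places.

set_geometry: r = 43 mm, L = 82 mm, e = 10 mm; θ ← 0°
rotate_crank_by(-83°): θ ← 0° -83° = -83°
rotate_crank_by(-83°): θ ← -83° -83° = -166°
rotate_crank_by(-48°): θ ← -166° -48° = -214°
rotate_crank_by(-72°): θ ← -214° -72° = -286°
rotate_crank_by(+19°): θ ← -286° +19° = -267°
rotate_crank_by(+18°): θ ← -267° +18° = -249°
crank pin P = (r cos θ, r sin θ) = (-15.409822, 40.143958)
h = r sin θ − e = 40.143958 − 10 = 30.143958
sin φ = h / L = 30.143958 / 82 = 0.36760925
φ = arcsin(0.36760925) = 21.568249°

21.5682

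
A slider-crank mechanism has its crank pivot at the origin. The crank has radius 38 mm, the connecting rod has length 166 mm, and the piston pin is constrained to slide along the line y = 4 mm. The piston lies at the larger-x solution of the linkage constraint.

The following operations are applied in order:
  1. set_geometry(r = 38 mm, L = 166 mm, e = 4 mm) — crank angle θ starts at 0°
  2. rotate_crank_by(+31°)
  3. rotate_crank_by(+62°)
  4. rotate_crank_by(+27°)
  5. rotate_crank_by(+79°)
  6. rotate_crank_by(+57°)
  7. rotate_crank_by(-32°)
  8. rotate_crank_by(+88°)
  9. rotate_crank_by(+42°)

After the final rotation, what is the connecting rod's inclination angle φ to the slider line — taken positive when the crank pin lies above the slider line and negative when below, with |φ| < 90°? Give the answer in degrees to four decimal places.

set_geometry: r = 38 mm, L = 166 mm, e = 4 mm; θ ← 0°
rotate_crank_by(+31°): θ ← 0° +31° = 31°
rotate_crank_by(+62°): θ ← 31° +62° = 93°
rotate_crank_by(+27°): θ ← 93° +27° = 120°
rotate_crank_by(+79°): θ ← 120° +79° = 199°
rotate_crank_by(+57°): θ ← 199° +57° = 256°
rotate_crank_by(-32°): θ ← 256° -32° = 224°
rotate_crank_by(+88°): θ ← 224° +88° = 312°
rotate_crank_by(+42°): θ ← 312° +42° = 354°
crank pin P = (r cos θ, r sin θ) = (37.791832, -3.972082)
h = r sin θ − e = -3.972082 − 4 = -7.972082
sin φ = h / L = -7.972082 / 166 = -0.04802459
φ = arcsin(-0.04802459) = -2.752665°

-2.7527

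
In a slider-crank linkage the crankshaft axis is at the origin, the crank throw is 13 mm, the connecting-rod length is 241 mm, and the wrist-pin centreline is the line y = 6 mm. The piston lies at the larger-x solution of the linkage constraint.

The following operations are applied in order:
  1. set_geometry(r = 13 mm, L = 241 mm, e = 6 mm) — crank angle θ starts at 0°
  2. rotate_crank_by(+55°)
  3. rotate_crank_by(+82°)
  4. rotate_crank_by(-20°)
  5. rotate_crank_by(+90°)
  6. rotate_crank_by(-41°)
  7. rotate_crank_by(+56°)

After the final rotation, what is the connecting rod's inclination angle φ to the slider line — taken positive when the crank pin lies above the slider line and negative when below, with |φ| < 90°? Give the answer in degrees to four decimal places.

-3.4967

set_geometry: r = 13 mm, L = 241 mm, e = 6 mm; θ ← 0°
rotate_crank_by(+55°): θ ← 0° +55° = 55°
rotate_crank_by(+82°): θ ← 55° +82° = 137°
rotate_crank_by(-20°): θ ← 137° -20° = 117°
rotate_crank_by(+90°): θ ← 117° +90° = 207°
rotate_crank_by(-41°): θ ← 207° -41° = 166°
rotate_crank_by(+56°): θ ← 166° +56° = 222°
crank pin P = (r cos θ, r sin θ) = (-9.660883, -8.698698)
h = r sin θ − e = -8.698698 − 6 = -14.698698
sin φ = h / L = -14.698698 / 241 = -0.06099045
φ = arcsin(-0.06099045) = -3.496665°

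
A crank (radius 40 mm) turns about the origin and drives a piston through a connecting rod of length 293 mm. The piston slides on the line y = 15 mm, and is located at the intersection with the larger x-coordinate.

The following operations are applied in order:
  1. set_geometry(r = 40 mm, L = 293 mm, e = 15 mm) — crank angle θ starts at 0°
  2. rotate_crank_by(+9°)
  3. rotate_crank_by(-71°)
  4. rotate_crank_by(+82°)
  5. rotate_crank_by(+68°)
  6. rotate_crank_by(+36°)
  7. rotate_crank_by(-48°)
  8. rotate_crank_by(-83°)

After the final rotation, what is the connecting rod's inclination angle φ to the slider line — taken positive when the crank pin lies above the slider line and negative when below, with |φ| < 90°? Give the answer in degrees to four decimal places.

-3.8895

set_geometry: r = 40 mm, L = 293 mm, e = 15 mm; θ ← 0°
rotate_crank_by(+9°): θ ← 0° +9° = 9°
rotate_crank_by(-71°): θ ← 9° -71° = -62°
rotate_crank_by(+82°): θ ← -62° +82° = 20°
rotate_crank_by(+68°): θ ← 20° +68° = 88°
rotate_crank_by(+36°): θ ← 88° +36° = 124°
rotate_crank_by(-48°): θ ← 124° -48° = 76°
rotate_crank_by(-83°): θ ← 76° -83° = -7°
crank pin P = (r cos θ, r sin θ) = (39.701846, -4.874774)
h = r sin θ − e = -4.874774 − 15 = -19.874774
sin φ = h / L = -19.874774 / 293 = -0.06783199
φ = arcsin(-0.06783199) = -3.889473°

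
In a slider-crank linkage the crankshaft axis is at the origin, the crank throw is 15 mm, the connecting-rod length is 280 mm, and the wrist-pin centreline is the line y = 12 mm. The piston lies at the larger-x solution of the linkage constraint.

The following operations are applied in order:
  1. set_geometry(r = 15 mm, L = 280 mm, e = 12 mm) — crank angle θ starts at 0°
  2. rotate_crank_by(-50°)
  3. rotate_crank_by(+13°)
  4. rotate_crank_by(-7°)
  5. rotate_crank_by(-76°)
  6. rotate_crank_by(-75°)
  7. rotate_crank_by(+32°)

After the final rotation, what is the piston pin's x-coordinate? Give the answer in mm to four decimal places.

265.1756

set_geometry: r = 15 mm, L = 280 mm, e = 12 mm; θ ← 0°
rotate_crank_by(-50°): θ ← 0° -50° = -50°
rotate_crank_by(+13°): θ ← -50° +13° = -37°
rotate_crank_by(-7°): θ ← -37° -7° = -44°
rotate_crank_by(-76°): θ ← -44° -76° = -120°
rotate_crank_by(-75°): θ ← -120° -75° = -195°
rotate_crank_by(+32°): θ ← -195° +32° = -163°
crank pin P = (r cos θ, r sin θ) = (-14.344571, -4.385576)
h = r sin θ − e = -4.385576 − 12 = -16.385576
x = r cos θ + √(L² − h²) = -14.344571 + √(78400.0 − 268.4871) = -14.344571 + 279.520148 = 265.175576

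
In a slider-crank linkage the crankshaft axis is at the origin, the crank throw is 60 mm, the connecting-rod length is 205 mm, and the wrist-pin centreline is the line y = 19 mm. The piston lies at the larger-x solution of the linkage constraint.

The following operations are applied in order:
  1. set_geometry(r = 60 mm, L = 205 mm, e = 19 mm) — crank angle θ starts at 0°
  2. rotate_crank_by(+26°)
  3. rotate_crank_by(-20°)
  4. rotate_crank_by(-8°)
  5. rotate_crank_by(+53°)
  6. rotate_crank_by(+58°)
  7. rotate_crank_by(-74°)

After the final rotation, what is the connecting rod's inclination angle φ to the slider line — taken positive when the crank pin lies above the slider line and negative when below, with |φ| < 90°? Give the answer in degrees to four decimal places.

4.3123

set_geometry: r = 60 mm, L = 205 mm, e = 19 mm; θ ← 0°
rotate_crank_by(+26°): θ ← 0° +26° = 26°
rotate_crank_by(-20°): θ ← 26° -20° = 6°
rotate_crank_by(-8°): θ ← 6° -8° = -2°
rotate_crank_by(+53°): θ ← -2° +53° = 51°
rotate_crank_by(+58°): θ ← 51° +58° = 109°
rotate_crank_by(-74°): θ ← 109° -74° = 35°
crank pin P = (r cos θ, r sin θ) = (49.149123, 34.414586)
h = r sin θ − e = 34.414586 − 19 = 15.414586
sin φ = h / L = 15.414586 / 205 = 0.07519310
φ = arcsin(0.07519310) = 4.312318°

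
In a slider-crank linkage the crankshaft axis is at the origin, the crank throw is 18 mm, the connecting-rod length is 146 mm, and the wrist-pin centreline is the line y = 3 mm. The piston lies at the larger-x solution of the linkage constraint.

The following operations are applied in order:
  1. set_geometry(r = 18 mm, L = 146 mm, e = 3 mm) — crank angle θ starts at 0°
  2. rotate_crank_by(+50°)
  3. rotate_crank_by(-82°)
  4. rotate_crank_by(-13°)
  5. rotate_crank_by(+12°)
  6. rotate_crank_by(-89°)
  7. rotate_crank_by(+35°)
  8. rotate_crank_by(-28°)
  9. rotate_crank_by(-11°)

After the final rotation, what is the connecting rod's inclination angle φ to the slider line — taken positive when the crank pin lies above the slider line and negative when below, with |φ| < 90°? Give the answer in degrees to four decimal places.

set_geometry: r = 18 mm, L = 146 mm, e = 3 mm; θ ← 0°
rotate_crank_by(+50°): θ ← 0° +50° = 50°
rotate_crank_by(-82°): θ ← 50° -82° = -32°
rotate_crank_by(-13°): θ ← -32° -13° = -45°
rotate_crank_by(+12°): θ ← -45° +12° = -33°
rotate_crank_by(-89°): θ ← -33° -89° = -122°
rotate_crank_by(+35°): θ ← -122° +35° = -87°
rotate_crank_by(-28°): θ ← -87° -28° = -115°
rotate_crank_by(-11°): θ ← -115° -11° = -126°
crank pin P = (r cos θ, r sin θ) = (-10.580135, -14.562306)
h = r sin θ − e = -14.562306 − 3 = -17.562306
sin φ = h / L = -17.562306 / 146 = -0.12028977
φ = arcsin(-0.12028977) = -6.908826°

-6.9088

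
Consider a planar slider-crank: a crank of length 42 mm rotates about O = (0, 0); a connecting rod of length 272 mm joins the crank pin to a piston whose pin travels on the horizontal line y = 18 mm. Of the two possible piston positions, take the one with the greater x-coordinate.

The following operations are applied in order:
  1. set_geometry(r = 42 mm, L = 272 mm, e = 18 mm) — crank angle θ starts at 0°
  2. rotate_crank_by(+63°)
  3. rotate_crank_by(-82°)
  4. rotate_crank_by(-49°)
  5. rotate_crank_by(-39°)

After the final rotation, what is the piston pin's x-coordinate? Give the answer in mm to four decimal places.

set_geometry: r = 42 mm, L = 272 mm, e = 18 mm; θ ← 0°
rotate_crank_by(+63°): θ ← 0° +63° = 63°
rotate_crank_by(-82°): θ ← 63° -82° = -19°
rotate_crank_by(-49°): θ ← -19° -49° = -68°
rotate_crank_by(-39°): θ ← -68° -39° = -107°
crank pin P = (r cos θ, r sin θ) = (-12.279612, -40.164800)
h = r sin θ − e = -40.164800 − 18 = -58.164800
x = r cos θ + √(L² − h²) = -12.279612 + √(73984.0 − 3383.1439) = -12.279612 + 265.708216 = 253.428604

253.4286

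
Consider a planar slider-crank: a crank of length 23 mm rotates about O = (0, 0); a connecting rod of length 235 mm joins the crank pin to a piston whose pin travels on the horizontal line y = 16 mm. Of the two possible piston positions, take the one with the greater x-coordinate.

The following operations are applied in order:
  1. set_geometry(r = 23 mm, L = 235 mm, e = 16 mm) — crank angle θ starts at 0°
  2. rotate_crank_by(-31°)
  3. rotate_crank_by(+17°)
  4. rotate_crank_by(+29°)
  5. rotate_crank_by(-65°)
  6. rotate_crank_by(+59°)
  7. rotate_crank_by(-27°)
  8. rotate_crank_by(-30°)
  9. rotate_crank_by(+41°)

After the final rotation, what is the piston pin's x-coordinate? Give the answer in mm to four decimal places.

set_geometry: r = 23 mm, L = 235 mm, e = 16 mm; θ ← 0°
rotate_crank_by(-31°): θ ← 0° -31° = -31°
rotate_crank_by(+17°): θ ← -31° +17° = -14°
rotate_crank_by(+29°): θ ← -14° +29° = 15°
rotate_crank_by(-65°): θ ← 15° -65° = -50°
rotate_crank_by(+59°): θ ← -50° +59° = 9°
rotate_crank_by(-27°): θ ← 9° -27° = -18°
rotate_crank_by(-30°): θ ← -18° -30° = -48°
rotate_crank_by(+41°): θ ← -48° +41° = -7°
crank pin P = (r cos θ, r sin θ) = (22.828561, -2.802995)
h = r sin θ − e = -2.802995 − 16 = -18.802995
x = r cos θ + √(L² − h²) = 22.828561 + √(55225.0 − 353.5526) = 22.828561 + 234.246553 = 257.075114

257.0751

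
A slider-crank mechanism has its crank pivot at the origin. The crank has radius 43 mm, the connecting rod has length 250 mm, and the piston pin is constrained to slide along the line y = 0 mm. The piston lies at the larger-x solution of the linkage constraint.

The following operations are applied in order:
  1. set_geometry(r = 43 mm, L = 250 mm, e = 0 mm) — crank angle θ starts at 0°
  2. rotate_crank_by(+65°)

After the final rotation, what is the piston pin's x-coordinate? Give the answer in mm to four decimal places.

265.1164

set_geometry: r = 43 mm, L = 250 mm, e = 0 mm; θ ← 0°
rotate_crank_by(+65°): θ ← 0° +65° = 65°
crank pin P = (r cos θ, r sin θ) = (18.172585, 38.971235)
h = r sin θ − e = 38.971235 − 0 = 38.971235
x = r cos θ + √(L² − h²) = 18.172585 + √(62500.0 − 1518.7571) = 18.172585 + 246.943805 = 265.116390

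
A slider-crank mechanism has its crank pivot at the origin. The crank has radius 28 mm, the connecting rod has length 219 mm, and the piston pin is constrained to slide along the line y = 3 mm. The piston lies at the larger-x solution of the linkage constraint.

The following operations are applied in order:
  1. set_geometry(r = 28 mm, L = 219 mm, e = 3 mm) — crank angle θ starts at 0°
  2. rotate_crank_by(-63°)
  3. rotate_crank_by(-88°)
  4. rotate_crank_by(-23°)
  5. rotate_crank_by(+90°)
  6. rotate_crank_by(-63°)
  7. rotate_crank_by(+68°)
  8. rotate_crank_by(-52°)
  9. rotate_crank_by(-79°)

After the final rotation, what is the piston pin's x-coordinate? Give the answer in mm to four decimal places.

set_geometry: r = 28 mm, L = 219 mm, e = 3 mm; θ ← 0°
rotate_crank_by(-63°): θ ← 0° -63° = -63°
rotate_crank_by(-88°): θ ← -63° -88° = -151°
rotate_crank_by(-23°): θ ← -151° -23° = -174°
rotate_crank_by(+90°): θ ← -174° +90° = -84°
rotate_crank_by(-63°): θ ← -84° -63° = -147°
rotate_crank_by(+68°): θ ← -147° +68° = -79°
rotate_crank_by(-52°): θ ← -79° -52° = -131°
rotate_crank_by(-79°): θ ← -131° -79° = -210°
crank pin P = (r cos θ, r sin θ) = (-24.248711, 14.000000)
h = r sin θ − e = 14.000000 − 3 = 11.000000
x = r cos θ + √(L² − h²) = -24.248711 + √(47961.0 − 121.0000) = -24.248711 + 218.723570 = 194.474859

194.4749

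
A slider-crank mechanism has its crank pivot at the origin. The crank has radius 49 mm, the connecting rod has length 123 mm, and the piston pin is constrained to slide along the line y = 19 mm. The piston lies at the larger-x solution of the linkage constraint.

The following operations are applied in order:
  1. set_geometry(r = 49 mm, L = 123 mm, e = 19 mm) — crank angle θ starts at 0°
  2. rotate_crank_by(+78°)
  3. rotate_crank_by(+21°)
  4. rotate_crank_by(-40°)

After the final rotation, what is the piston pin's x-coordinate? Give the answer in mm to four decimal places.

146.0671

set_geometry: r = 49 mm, L = 123 mm, e = 19 mm; θ ← 0°
rotate_crank_by(+78°): θ ← 0° +78° = 78°
rotate_crank_by(+21°): θ ← 78° +21° = 99°
rotate_crank_by(-40°): θ ← 99° -40° = 59°
crank pin P = (r cos θ, r sin θ) = (25.236866, 42.001198)
h = r sin θ − e = 42.001198 − 19 = 23.001198
x = r cos θ + √(L² − h²) = 25.236866 + √(15129.0 − 529.0551) = 25.236866 + 120.830232 = 146.067097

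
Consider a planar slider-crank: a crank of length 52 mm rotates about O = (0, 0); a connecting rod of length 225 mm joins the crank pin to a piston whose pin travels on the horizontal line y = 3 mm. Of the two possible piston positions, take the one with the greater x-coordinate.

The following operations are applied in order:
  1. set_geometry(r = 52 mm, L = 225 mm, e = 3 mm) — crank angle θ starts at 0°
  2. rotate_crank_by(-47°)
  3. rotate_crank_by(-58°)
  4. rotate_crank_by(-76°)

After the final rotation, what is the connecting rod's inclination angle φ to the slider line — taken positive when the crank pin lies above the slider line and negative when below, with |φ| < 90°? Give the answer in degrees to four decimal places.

-0.5329

set_geometry: r = 52 mm, L = 225 mm, e = 3 mm; θ ← 0°
rotate_crank_by(-47°): θ ← 0° -47° = -47°
rotate_crank_by(-58°): θ ← -47° -58° = -105°
rotate_crank_by(-76°): θ ← -105° -76° = -181°
crank pin P = (r cos θ, r sin θ) = (-51.992080, 0.907525)
h = r sin θ − e = 0.907525 − 3 = -2.092475
sin φ = h / L = -2.092475 / 225 = -0.00929989
φ = arcsin(-0.00929989) = -0.532852°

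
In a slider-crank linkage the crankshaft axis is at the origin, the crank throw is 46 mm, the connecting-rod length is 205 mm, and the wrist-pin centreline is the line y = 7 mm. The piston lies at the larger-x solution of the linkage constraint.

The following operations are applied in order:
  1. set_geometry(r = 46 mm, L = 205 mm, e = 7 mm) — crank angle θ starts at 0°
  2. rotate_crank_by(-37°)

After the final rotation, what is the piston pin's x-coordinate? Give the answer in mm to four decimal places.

238.7819

set_geometry: r = 46 mm, L = 205 mm, e = 7 mm; θ ← 0°
rotate_crank_by(-37°): θ ← 0° -37° = -37°
crank pin P = (r cos θ, r sin θ) = (36.737233, -27.683491)
h = r sin θ − e = -27.683491 − 7 = -34.683491
x = r cos θ + √(L² − h²) = 36.737233 + √(42025.0 − 1202.9446) = 36.737233 + 202.044687 = 238.781920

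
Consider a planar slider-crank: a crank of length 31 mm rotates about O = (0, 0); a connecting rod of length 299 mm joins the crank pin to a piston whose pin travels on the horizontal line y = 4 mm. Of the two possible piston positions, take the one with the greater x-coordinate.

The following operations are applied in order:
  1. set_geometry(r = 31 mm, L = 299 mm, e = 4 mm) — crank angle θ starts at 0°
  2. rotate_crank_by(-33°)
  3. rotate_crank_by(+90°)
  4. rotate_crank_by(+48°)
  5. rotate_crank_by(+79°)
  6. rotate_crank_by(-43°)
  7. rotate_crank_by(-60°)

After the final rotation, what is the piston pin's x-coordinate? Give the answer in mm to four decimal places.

set_geometry: r = 31 mm, L = 299 mm, e = 4 mm; θ ← 0°
rotate_crank_by(-33°): θ ← 0° -33° = -33°
rotate_crank_by(+90°): θ ← -33° +90° = 57°
rotate_crank_by(+48°): θ ← 57° +48° = 105°
rotate_crank_by(+79°): θ ← 105° +79° = 184°
rotate_crank_by(-43°): θ ← 184° -43° = 141°
rotate_crank_by(-60°): θ ← 141° -60° = 81°
crank pin P = (r cos θ, r sin θ) = (4.849468, 30.618339)
h = r sin θ − e = 30.618339 − 4 = 26.618339
x = r cos θ + √(L² − h²) = 4.849468 + √(89401.0 − 708.5359) = 4.849468 + 297.812800 = 302.662269

302.6623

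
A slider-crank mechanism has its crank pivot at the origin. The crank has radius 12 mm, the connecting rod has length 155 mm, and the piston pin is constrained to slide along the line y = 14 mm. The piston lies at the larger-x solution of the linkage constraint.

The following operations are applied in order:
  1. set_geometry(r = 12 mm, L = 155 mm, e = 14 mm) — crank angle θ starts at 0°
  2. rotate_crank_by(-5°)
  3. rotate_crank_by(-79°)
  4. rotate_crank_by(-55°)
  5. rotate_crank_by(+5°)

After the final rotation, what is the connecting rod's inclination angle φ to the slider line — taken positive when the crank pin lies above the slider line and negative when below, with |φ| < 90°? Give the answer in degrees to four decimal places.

set_geometry: r = 12 mm, L = 155 mm, e = 14 mm; θ ← 0°
rotate_crank_by(-5°): θ ← 0° -5° = -5°
rotate_crank_by(-79°): θ ← -5° -79° = -84°
rotate_crank_by(-55°): θ ← -84° -55° = -139°
rotate_crank_by(+5°): θ ← -139° +5° = -134°
crank pin P = (r cos θ, r sin θ) = (-8.335900, -8.632078)
h = r sin θ − e = -8.632078 − 14 = -22.632078
sin φ = h / L = -22.632078 / 155 = -0.14601340
φ = arcsin(-0.14601340) = -8.395968°

-8.3960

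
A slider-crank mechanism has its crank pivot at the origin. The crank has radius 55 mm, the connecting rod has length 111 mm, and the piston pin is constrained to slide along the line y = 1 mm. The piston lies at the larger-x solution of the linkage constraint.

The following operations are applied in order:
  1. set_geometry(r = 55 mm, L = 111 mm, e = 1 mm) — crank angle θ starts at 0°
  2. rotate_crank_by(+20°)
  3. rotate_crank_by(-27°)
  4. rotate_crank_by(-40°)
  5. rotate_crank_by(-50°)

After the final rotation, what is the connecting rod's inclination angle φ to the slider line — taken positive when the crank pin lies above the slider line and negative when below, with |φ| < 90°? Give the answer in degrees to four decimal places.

-30.0537

set_geometry: r = 55 mm, L = 111 mm, e = 1 mm; θ ← 0°
rotate_crank_by(+20°): θ ← 0° +20° = 20°
rotate_crank_by(-27°): θ ← 20° -27° = -7°
rotate_crank_by(-40°): θ ← -7° -40° = -47°
rotate_crank_by(-50°): θ ← -47° -50° = -97°
crank pin P = (r cos θ, r sin θ) = (-6.702814, -54.590038)
h = r sin θ − e = -54.590038 − 1 = -55.590038
sin φ = h / L = -55.590038 / 111 = -0.50081116
φ = arcsin(-0.50081116) = -30.053680°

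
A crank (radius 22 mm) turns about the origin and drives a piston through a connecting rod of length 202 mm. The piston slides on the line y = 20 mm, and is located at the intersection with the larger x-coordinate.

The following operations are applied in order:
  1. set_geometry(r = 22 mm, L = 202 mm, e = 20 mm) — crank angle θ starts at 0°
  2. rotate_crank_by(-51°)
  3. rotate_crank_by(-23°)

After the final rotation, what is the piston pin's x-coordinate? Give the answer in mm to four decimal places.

203.8287

set_geometry: r = 22 mm, L = 202 mm, e = 20 mm; θ ← 0°
rotate_crank_by(-51°): θ ← 0° -51° = -51°
rotate_crank_by(-23°): θ ← -51° -23° = -74°
crank pin P = (r cos θ, r sin θ) = (6.064022, -21.147757)
h = r sin θ − e = -21.147757 − 20 = -41.147757
x = r cos θ + √(L² − h²) = 6.064022 + √(40804.0 − 1693.1379) = 6.064022 + 197.764663 = 203.828685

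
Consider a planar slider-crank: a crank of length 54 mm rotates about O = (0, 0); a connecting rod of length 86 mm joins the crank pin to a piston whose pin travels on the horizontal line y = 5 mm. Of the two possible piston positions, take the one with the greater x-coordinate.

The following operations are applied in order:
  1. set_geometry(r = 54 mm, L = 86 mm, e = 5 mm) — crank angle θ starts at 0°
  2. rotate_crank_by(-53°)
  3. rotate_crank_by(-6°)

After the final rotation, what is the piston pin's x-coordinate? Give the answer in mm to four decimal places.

96.8457

set_geometry: r = 54 mm, L = 86 mm, e = 5 mm; θ ← 0°
rotate_crank_by(-53°): θ ← 0° -53° = -53°
rotate_crank_by(-6°): θ ← -53° -6° = -59°
crank pin P = (r cos θ, r sin θ) = (27.812056, -46.287034)
h = r sin θ − e = -46.287034 − 5 = -51.287034
x = r cos θ + √(L² − h²) = 27.812056 + √(7396.0 − 2630.3599) = 27.812056 + 69.033616 = 96.845672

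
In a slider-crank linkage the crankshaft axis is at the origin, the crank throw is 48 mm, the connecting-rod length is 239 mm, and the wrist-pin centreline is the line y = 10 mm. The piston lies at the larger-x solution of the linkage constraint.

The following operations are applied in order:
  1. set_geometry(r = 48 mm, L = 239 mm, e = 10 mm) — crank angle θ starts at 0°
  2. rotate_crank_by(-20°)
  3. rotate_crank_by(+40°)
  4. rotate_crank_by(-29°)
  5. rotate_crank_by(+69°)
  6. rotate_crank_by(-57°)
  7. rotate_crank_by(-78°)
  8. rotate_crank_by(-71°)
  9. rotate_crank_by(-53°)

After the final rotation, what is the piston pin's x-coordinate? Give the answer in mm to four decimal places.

set_geometry: r = 48 mm, L = 239 mm, e = 10 mm; θ ← 0°
rotate_crank_by(-20°): θ ← 0° -20° = -20°
rotate_crank_by(+40°): θ ← -20° +40° = 20°
rotate_crank_by(-29°): θ ← 20° -29° = -9°
rotate_crank_by(+69°): θ ← -9° +69° = 60°
rotate_crank_by(-57°): θ ← 60° -57° = 3°
rotate_crank_by(-78°): θ ← 3° -78° = -75°
rotate_crank_by(-71°): θ ← -75° -71° = -146°
rotate_crank_by(-53°): θ ← -146° -53° = -199°
crank pin P = (r cos θ, r sin θ) = (-45.384892, 15.627271)
h = r sin θ − e = 15.627271 − 10 = 5.627271
x = r cos θ + √(L² − h²) = -45.384892 + √(57121.0 − 31.6662) = -45.384892 + 238.933744 = 193.548852

193.5489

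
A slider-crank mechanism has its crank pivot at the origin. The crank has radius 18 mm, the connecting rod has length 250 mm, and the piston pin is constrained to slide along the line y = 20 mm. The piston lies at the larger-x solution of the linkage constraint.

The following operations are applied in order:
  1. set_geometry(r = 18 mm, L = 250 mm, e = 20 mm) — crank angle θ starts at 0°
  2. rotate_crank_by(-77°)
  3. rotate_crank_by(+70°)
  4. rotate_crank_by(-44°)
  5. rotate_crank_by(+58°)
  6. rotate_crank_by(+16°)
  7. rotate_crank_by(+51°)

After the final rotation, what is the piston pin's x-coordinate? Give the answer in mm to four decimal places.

254.9469

set_geometry: r = 18 mm, L = 250 mm, e = 20 mm; θ ← 0°
rotate_crank_by(-77°): θ ← 0° -77° = -77°
rotate_crank_by(+70°): θ ← -77° +70° = -7°
rotate_crank_by(-44°): θ ← -7° -44° = -51°
rotate_crank_by(+58°): θ ← -51° +58° = 7°
rotate_crank_by(+16°): θ ← 7° +16° = 23°
rotate_crank_by(+51°): θ ← 23° +51° = 74°
crank pin P = (r cos θ, r sin θ) = (4.961472, 17.302711)
h = r sin θ − e = 17.302711 − 20 = -2.697289
x = r cos θ + √(L² − h²) = 4.961472 + √(62500.0 − 7.2754) = 4.961472 + 249.985449 = 254.946921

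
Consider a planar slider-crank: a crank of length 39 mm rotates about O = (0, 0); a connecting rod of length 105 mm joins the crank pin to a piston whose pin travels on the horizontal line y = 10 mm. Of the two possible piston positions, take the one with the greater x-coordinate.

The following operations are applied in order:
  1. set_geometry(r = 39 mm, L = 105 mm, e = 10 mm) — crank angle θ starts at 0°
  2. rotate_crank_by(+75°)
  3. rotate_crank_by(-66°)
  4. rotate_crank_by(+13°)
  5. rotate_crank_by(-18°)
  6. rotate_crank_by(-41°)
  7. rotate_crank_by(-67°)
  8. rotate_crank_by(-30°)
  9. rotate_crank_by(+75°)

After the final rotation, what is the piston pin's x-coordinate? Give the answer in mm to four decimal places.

set_geometry: r = 39 mm, L = 105 mm, e = 10 mm; θ ← 0°
rotate_crank_by(+75°): θ ← 0° +75° = 75°
rotate_crank_by(-66°): θ ← 75° -66° = 9°
rotate_crank_by(+13°): θ ← 9° +13° = 22°
rotate_crank_by(-18°): θ ← 22° -18° = 4°
rotate_crank_by(-41°): θ ← 4° -41° = -37°
rotate_crank_by(-67°): θ ← -37° -67° = -104°
rotate_crank_by(-30°): θ ← -104° -30° = -134°
rotate_crank_by(+75°): θ ← -134° +75° = -59°
crank pin P = (r cos θ, r sin θ) = (20.086485, -33.429525)
h = r sin θ − e = -33.429525 − 10 = -43.429525
x = r cos θ + √(L² − h²) = 20.086485 + √(11025.0 − 1886.1236) = 20.086485 + 95.597471 = 115.683956

115.6840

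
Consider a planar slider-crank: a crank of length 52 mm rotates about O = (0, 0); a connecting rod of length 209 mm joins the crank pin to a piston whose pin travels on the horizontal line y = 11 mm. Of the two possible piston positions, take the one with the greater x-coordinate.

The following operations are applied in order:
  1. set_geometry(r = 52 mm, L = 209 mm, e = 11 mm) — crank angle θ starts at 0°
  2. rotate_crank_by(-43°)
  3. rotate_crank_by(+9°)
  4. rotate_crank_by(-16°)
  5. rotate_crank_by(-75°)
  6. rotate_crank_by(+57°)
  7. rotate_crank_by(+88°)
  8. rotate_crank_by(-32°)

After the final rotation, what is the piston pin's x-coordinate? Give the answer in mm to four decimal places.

set_geometry: r = 52 mm, L = 209 mm, e = 11 mm; θ ← 0°
rotate_crank_by(-43°): θ ← 0° -43° = -43°
rotate_crank_by(+9°): θ ← -43° +9° = -34°
rotate_crank_by(-16°): θ ← -34° -16° = -50°
rotate_crank_by(-75°): θ ← -50° -75° = -125°
rotate_crank_by(+57°): θ ← -125° +57° = -68°
rotate_crank_by(+88°): θ ← -68° +88° = 20°
rotate_crank_by(-32°): θ ← 20° -32° = -12°
crank pin P = (r cos θ, r sin θ) = (50.863675, -10.811408)
h = r sin θ − e = -10.811408 − 11 = -21.811408
x = r cos θ + √(L² − h²) = 50.863675 + √(43681.0 − 475.7375) = 50.863675 + 207.858756 = 258.722431

258.7224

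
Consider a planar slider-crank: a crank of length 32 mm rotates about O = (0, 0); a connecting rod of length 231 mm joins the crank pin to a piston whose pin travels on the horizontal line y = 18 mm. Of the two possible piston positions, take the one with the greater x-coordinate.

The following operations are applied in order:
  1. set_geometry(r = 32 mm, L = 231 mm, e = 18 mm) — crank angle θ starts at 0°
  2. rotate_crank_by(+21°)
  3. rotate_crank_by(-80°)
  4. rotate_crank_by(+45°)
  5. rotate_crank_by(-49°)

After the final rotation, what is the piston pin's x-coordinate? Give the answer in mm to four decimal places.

set_geometry: r = 32 mm, L = 231 mm, e = 18 mm; θ ← 0°
rotate_crank_by(+21°): θ ← 0° +21° = 21°
rotate_crank_by(-80°): θ ← 21° -80° = -59°
rotate_crank_by(+45°): θ ← -59° +45° = -14°
rotate_crank_by(-49°): θ ← -14° -49° = -63°
crank pin P = (r cos θ, r sin θ) = (14.527696, -28.512209)
h = r sin θ − e = -28.512209 − 18 = -46.512209
x = r cos θ + √(L² − h²) = 14.527696 + √(53361.0 − 2163.3856) = 14.527696 + 226.268899 = 240.796595

240.7966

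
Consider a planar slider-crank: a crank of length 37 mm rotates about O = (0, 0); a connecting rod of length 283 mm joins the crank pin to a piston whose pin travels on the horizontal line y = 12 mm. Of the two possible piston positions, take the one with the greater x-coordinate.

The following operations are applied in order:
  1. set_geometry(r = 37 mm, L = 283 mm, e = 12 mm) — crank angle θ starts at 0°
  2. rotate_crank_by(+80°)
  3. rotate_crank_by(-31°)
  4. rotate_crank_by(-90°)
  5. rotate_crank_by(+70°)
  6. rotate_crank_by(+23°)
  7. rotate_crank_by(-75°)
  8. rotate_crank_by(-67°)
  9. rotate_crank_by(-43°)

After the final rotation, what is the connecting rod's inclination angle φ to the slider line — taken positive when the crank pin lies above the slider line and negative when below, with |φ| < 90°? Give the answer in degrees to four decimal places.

-7.9334

set_geometry: r = 37 mm, L = 283 mm, e = 12 mm; θ ← 0°
rotate_crank_by(+80°): θ ← 0° +80° = 80°
rotate_crank_by(-31°): θ ← 80° -31° = 49°
rotate_crank_by(-90°): θ ← 49° -90° = -41°
rotate_crank_by(+70°): θ ← -41° +70° = 29°
rotate_crank_by(+23°): θ ← 29° +23° = 52°
rotate_crank_by(-75°): θ ← 52° -75° = -23°
rotate_crank_by(-67°): θ ← -23° -67° = -90°
rotate_crank_by(-43°): θ ← -90° -43° = -133°
crank pin P = (r cos θ, r sin θ) = (-25.233939, -27.060087)
h = r sin θ − e = -27.060087 − 12 = -39.060087
sin φ = h / L = -39.060087 / 283 = -0.13802151
φ = arcsin(-0.13802151) = -7.933376°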